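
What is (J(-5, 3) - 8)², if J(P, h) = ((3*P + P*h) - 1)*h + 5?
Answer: 9216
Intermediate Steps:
J(P, h) = 5 + h*(-1 + 3*P + P*h) (J(P, h) = (-1 + 3*P + P*h)*h + 5 = h*(-1 + 3*P + P*h) + 5 = 5 + h*(-1 + 3*P + P*h))
(J(-5, 3) - 8)² = ((5 - 1*3 - 5*3² + 3*(-5)*3) - 8)² = ((5 - 3 - 5*9 - 45) - 8)² = ((5 - 3 - 45 - 45) - 8)² = (-88 - 8)² = (-96)² = 9216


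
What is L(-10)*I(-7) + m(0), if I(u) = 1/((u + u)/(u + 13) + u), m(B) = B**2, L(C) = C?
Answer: 15/14 ≈ 1.0714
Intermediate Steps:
I(u) = 1/(u + 2*u/(13 + u)) (I(u) = 1/((2*u)/(13 + u) + u) = 1/(2*u/(13 + u) + u) = 1/(u + 2*u/(13 + u)))
L(-10)*I(-7) + m(0) = -10*(13 - 7)/((-7)*(15 - 7)) + 0**2 = -(-10)*6/(7*8) + 0 = -10*(-3/28) + 0 = 15/14 + 0 = 15/14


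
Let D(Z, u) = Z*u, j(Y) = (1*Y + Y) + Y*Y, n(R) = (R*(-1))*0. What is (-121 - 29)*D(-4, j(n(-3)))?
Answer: 0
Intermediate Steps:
n(R) = 0 (n(R) = -R*0 = 0)
j(Y) = Y² + 2*Y (j(Y) = (Y + Y) + Y² = 2*Y + Y² = Y² + 2*Y)
(-121 - 29)*D(-4, j(n(-3))) = (-121 - 29)*(-0*(2 + 0)) = -(-600)*0*2 = -(-600)*0 = -150*0 = 0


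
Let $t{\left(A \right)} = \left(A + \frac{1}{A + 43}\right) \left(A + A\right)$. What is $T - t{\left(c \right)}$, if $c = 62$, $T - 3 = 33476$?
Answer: $\frac{2707931}{105} \approx 25790.0$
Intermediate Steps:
$T = 33479$ ($T = 3 + 33476 = 33479$)
$t{\left(A \right)} = 2 A \left(A + \frac{1}{43 + A}\right)$ ($t{\left(A \right)} = \left(A + \frac{1}{43 + A}\right) 2 A = 2 A \left(A + \frac{1}{43 + A}\right)$)
$T - t{\left(c \right)} = 33479 - 2 \cdot 62 \frac{1}{43 + 62} \left(1 + 62^{2} + 43 \cdot 62\right) = 33479 - 2 \cdot 62 \cdot \frac{1}{105} \left(1 + 3844 + 2666\right) = 33479 - 2 \cdot 62 \cdot \frac{1}{105} \cdot 6511 = 33479 - \frac{807364}{105} = \frac{2707931}{105}$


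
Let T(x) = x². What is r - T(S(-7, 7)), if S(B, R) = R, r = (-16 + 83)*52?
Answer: 3435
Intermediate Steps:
r = 3484 (r = 67*52 = 3484)
r - T(S(-7, 7)) = 3484 - 1*7² = 3484 - 1*49 = 3484 - 49 = 3435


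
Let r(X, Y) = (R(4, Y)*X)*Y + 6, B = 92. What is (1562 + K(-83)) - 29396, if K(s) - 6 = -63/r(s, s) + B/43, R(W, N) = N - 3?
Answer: -708871138667/25475264 ≈ -27826.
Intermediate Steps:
R(W, N) = -3 + N
r(X, Y) = 6 + X*Y*(-3 + Y) (r(X, Y) = ((-3 + Y)*X)*Y + 6 = (X*(-3 + Y))*Y + 6 = X*Y*(-3 + Y) + 6 = 6 + X*Y*(-3 + Y))
K(s) = 350/43 - 63/(6 + s²*(-3 + s)) (K(s) = 6 + (-63/(6 + s*s*(-3 + s)) + 92/43) = 6 + (-63/(6 + s²*(-3 + s)) + 92*(1/43)) = 6 + (-63/(6 + s²*(-3 + s)) + 92/43) = 6 + (92/43 - 63/(6 + s²*(-3 + s))) = 350/43 - 63/(6 + s²*(-3 + s)))
(1562 + K(-83)) - 29396 = (1562 + 7*(-87 + 50*(-83)²*(-3 - 83))/(43*(6 + (-83)²*(-3 - 83)))) - 29396 = (1562 + 7*(-87 + 50*6889*(-86))/(43*(6 + 6889*(-86)))) - 29396 = (1562 + 7*(-87 - 29622700)/(43*(6 - 592454))) - 29396 = (1562 + (7/43)*(-29622787)/(-592448)) - 29396 = (1562 + (7/43)*(-1/592448)*(-29622787)) - 29396 = (1562 + 207359509/25475264) - 29396 = 39999721877/25475264 - 29396 = -708871138667/25475264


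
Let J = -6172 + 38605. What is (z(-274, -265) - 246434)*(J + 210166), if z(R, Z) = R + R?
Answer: -59917586218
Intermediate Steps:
J = 32433
z(R, Z) = 2*R
(z(-274, -265) - 246434)*(J + 210166) = (2*(-274) - 246434)*(32433 + 210166) = (-548 - 246434)*242599 = -246982*242599 = -59917586218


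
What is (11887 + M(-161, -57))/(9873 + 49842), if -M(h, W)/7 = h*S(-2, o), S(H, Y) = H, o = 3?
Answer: 3211/19905 ≈ 0.16132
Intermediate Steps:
M(h, W) = 14*h (M(h, W) = -7*h*(-2) = -(-14)*h = 14*h)
(11887 + M(-161, -57))/(9873 + 49842) = (11887 + 14*(-161))/(9873 + 49842) = (11887 - 2254)/59715 = 9633*(1/59715) = 3211/19905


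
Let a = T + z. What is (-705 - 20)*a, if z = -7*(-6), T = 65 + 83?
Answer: -137750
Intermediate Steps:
T = 148
z = 42
a = 190 (a = 148 + 42 = 190)
(-705 - 20)*a = (-705 - 20)*190 = -725*190 = -137750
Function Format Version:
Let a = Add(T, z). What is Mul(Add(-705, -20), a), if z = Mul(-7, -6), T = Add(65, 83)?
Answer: -137750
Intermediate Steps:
T = 148
z = 42
a = 190 (a = Add(148, 42) = 190)
Mul(Add(-705, -20), a) = Mul(Add(-705, -20), 190) = Mul(-725, 190) = -137750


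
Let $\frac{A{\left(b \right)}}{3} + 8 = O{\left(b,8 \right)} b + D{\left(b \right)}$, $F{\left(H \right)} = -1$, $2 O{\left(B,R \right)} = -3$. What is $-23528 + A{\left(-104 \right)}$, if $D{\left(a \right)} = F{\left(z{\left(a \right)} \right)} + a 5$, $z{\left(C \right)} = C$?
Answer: $-24647$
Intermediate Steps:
$O{\left(B,R \right)} = - \frac{3}{2}$ ($O{\left(B,R \right)} = \frac{1}{2} \left(-3\right) = - \frac{3}{2}$)
$D{\left(a \right)} = -1 + 5 a$ ($D{\left(a \right)} = -1 + a 5 = -1 + 5 a$)
$A{\left(b \right)} = -27 + \frac{21 b}{2}$ ($A{\left(b \right)} = -24 + 3 \left(- \frac{3 b}{2} + \left(-1 + 5 b\right)\right) = -24 + 3 \left(-1 + \frac{7 b}{2}\right) = -24 + \left(-3 + \frac{21 b}{2}\right) = -27 + \frac{21 b}{2}$)
$-23528 + A{\left(-104 \right)} = -23528 + \left(-27 + \frac{21}{2} \left(-104\right)\right) = -23528 - 1119 = -24647$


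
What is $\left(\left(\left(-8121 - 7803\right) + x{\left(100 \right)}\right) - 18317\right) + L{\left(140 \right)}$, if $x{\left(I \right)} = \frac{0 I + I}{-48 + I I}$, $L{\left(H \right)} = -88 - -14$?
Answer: $- \frac{85375695}{2488} \approx -34315.0$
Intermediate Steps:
$L{\left(H \right)} = -74$ ($L{\left(H \right)} = -88 + 14 = -74$)
$x{\left(I \right)} = \frac{I}{-48 + I^{2}}$ ($x{\left(I \right)} = \frac{0 + I}{-48 + I^{2}} = \frac{I}{-48 + I^{2}}$)
$\left(\left(\left(-8121 - 7803\right) + x{\left(100 \right)}\right) - 18317\right) + L{\left(140 \right)} = \left(\left(\left(-8121 - 7803\right) + \frac{100}{-48 + 100^{2}}\right) - 18317\right) - 74 = \left(\left(-15924 + \frac{100}{-48 + 10000}\right) - 18317\right) - 74 = \left(\left(-15924 + \frac{100}{9952}\right) - 18317\right) - 74 = \left(\left(-15924 + 100 \cdot \frac{1}{9952}\right) - 18317\right) - 74 = \left(\left(-15924 + \frac{25}{2488}\right) - 18317\right) - 74 = \left(- \frac{39618887}{2488} - 18317\right) - 74 = - \frac{85191583}{2488} - 74 = - \frac{85375695}{2488}$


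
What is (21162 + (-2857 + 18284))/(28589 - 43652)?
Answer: -36589/15063 ≈ -2.4291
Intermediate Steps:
(21162 + (-2857 + 18284))/(28589 - 43652) = (21162 + 15427)/(-15063) = 36589*(-1/15063) = -36589/15063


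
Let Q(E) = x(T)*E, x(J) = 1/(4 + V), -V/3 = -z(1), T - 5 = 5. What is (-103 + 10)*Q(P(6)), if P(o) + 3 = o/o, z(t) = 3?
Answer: 186/13 ≈ 14.308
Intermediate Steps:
T = 10 (T = 5 + 5 = 10)
V = 9 (V = -(-3)*3 = -3*(-3) = 9)
P(o) = -2 (P(o) = -3 + o/o = -3 + 1 = -2)
x(J) = 1/13 (x(J) = 1/(4 + 9) = 1/13)
Q(E) = E/13
(-103 + 10)*Q(P(6)) = (-103 + 10)*((1/13)*(-2)) = -93*(-2/13) = 186/13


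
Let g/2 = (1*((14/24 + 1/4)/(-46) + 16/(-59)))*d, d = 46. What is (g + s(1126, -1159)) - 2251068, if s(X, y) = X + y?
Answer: -398449588/177 ≈ -2.2511e+6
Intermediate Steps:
g = -4711/177 (g = 2*((1*((14/24 + 1/4)/(-46) + 16/(-59)))*46) = 2*((1*((14*(1/24) + 1*(1/4))*(-1/46) + 16*(-1/59)))*46) = 2*((1*((7/12 + 1/4)*(-1/46) - 16/59))*46) = 2*((1*((5/6)*(-1/46) - 16/59))*46) = 2*((1*(-5/276 - 16/59))*46) = 2*((1*(-4711/16284))*46) = 2*(-4711/16284*46) = 2*(-4711/354) = -4711/177 ≈ -26.616)
(g + s(1126, -1159)) - 2251068 = (-4711/177 + (1126 - 1159)) - 2251068 = (-4711/177 - 33) - 2251068 = -10552/177 - 2251068 = -398449588/177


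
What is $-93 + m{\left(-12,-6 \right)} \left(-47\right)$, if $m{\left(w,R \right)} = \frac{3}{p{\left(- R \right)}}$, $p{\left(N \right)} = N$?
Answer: $- \frac{233}{2} \approx -116.5$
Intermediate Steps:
$m{\left(w,R \right)} = - \frac{3}{R}$ ($m{\left(w,R \right)} = \frac{3}{\left(-1\right) R} = 3 \left(- \frac{1}{R}\right) = - \frac{3}{R}$)
$-93 + m{\left(-12,-6 \right)} \left(-47\right) = -93 + - \frac{3}{-6} \left(-47\right) = -93 + \left(-3\right) \left(- \frac{1}{6}\right) \left(-47\right) = -93 + \frac{1}{2} \left(-47\right) = -93 - \frac{47}{2} = - \frac{233}{2}$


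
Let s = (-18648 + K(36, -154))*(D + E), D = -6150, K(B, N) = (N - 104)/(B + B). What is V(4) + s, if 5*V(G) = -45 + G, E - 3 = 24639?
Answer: -1724525436/5 ≈ -3.4491e+8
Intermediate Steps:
K(B, N) = (-104 + N)/(2*B) (K(B, N) = (-104 + N)/((2*B)) = (-104 + N)*(1/(2*B)) = (-104 + N)/(2*B))
E = 24642 (E = 3 + 24639 = 24642)
V(G) = -9 + G/5 (V(G) = (-45 + G)/5 = -9 + G/5)
s = -344905079 (s = (-18648 + (½)*(-104 - 154)/36)*(-6150 + 24642) = (-18648 + (½)*(1/36)*(-258))*18492 = (-18648 - 43/12)*18492 = -223819/12*18492 = -344905079)
V(4) + s = (-9 + (⅕)*4) - 344905079 = (-9 + ⅘) - 344905079 = -41/5 - 344905079 = -1724525436/5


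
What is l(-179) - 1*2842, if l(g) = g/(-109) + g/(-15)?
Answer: -4624474/1635 ≈ -2828.4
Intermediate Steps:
l(g) = -124*g/1635 (l(g) = g*(-1/109) + g*(-1/15) = -g/109 - g/15 = -124*g/1635)
l(-179) - 1*2842 = -124/1635*(-179) - 1*2842 = 22196/1635 - 2842 = -4624474/1635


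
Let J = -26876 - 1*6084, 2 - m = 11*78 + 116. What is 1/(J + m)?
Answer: -1/33932 ≈ -2.9471e-5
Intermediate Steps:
m = -972 (m = 2 - (11*78 + 116) = 2 - (858 + 116) = 2 - 1*974 = 2 - 974 = -972)
J = -32960 (J = -26876 - 6084 = -32960)
1/(J + m) = 1/(-32960 - 972) = 1/(-33932) = -1/33932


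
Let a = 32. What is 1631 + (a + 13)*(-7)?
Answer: 1316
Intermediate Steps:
1631 + (a + 13)*(-7) = 1631 + (32 + 13)*(-7) = 1631 + 45*(-7) = 1631 - 315 = 1316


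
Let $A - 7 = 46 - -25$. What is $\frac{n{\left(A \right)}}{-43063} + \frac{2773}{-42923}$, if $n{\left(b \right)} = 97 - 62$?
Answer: $- \frac{120916004}{1848393149} \approx -0.065417$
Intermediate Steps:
$A = 78$ ($A = 7 + \left(46 - -25\right) = 7 + \left(46 + 25\right) = 7 + 71 = 78$)
$n{\left(b \right)} = 35$ ($n{\left(b \right)} = 97 - 62 = 35$)
$\frac{n{\left(A \right)}}{-43063} + \frac{2773}{-42923} = \frac{35}{-43063} + \frac{2773}{-42923} = 35 \left(- \frac{1}{43063}\right) + 2773 \left(- \frac{1}{42923}\right) = - \frac{35}{43063} - \frac{2773}{42923} = - \frac{120916004}{1848393149}$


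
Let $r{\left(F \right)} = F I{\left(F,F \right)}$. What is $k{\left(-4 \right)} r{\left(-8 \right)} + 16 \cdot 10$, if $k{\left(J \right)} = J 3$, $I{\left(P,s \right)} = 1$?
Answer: $256$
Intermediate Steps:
$r{\left(F \right)} = F$ ($r{\left(F \right)} = F 1 = F$)
$k{\left(J \right)} = 3 J$
$k{\left(-4 \right)} r{\left(-8 \right)} + 16 \cdot 10 = 3 \left(-4\right) \left(-8\right) + 16 \cdot 10 = \left(-12\right) \left(-8\right) + 160 = 96 + 160 = 256$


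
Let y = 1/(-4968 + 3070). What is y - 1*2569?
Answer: -4875963/1898 ≈ -2569.0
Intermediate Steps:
y = -1/1898 (y = 1/(-1898) = -1/1898 ≈ -0.00052687)
y - 1*2569 = -1/1898 - 1*2569 = -1/1898 - 2569 = -4875963/1898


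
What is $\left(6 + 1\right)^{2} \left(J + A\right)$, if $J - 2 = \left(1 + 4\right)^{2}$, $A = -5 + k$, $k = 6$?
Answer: $1372$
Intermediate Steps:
$A = 1$ ($A = -5 + 6 = 1$)
$J = 27$ ($J = 2 + \left(1 + 4\right)^{2} = 2 + 5^{2} = 2 + 25 = 27$)
$\left(6 + 1\right)^{2} \left(J + A\right) = \left(6 + 1\right)^{2} \left(27 + 1\right) = 7^{2} \cdot 28 = 49 \cdot 28 = 1372$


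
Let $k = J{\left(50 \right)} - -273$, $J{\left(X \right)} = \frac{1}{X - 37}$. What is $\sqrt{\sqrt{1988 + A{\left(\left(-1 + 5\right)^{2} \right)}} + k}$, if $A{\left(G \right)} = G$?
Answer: $\frac{\sqrt{46150 + 338 \sqrt{501}}}{13} \approx 17.828$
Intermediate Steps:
$J{\left(X \right)} = \frac{1}{-37 + X}$
$k = \frac{3550}{13}$ ($k = \frac{1}{-37 + 50} - -273 = \frac{1}{13} + 273 = \frac{3550}{13} \approx 273.08$)
$\sqrt{\sqrt{1988 + A{\left(\left(-1 + 5\right)^{2} \right)}} + k} = \sqrt{\sqrt{1988 + \left(-1 + 5\right)^{2}} + \frac{3550}{13}} = \sqrt{\sqrt{1988 + 4^{2}} + \frac{3550}{13}} = \sqrt{\sqrt{1988 + 16} + \frac{3550}{13}} = \sqrt{\sqrt{2004} + \frac{3550}{13}} = \sqrt{2 \sqrt{501} + \frac{3550}{13}} = \sqrt{\frac{3550}{13} + 2 \sqrt{501}}$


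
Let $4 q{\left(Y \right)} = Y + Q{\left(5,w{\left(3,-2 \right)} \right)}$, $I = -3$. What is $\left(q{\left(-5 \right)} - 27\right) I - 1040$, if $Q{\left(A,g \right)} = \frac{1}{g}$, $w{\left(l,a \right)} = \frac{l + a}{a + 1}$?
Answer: $- \frac{1909}{2} \approx -954.5$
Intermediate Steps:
$w{\left(l,a \right)} = \frac{a + l}{1 + a}$
$q{\left(Y \right)} = - \frac{1}{4} + \frac{Y}{4}$ ($q{\left(Y \right)} = \frac{Y + \frac{1}{\frac{1}{1 - 2} \left(-2 + 3\right)}}{4} = \frac{Y + \frac{1}{\frac{1}{-1} \cdot 1}}{4} = \frac{Y + \frac{1}{\left(-1\right) 1}}{4} = \frac{Y + \frac{1}{-1}}{4} = \frac{Y - 1}{4} = \frac{-1 + Y}{4} = - \frac{1}{4} + \frac{Y}{4}$)
$\left(q{\left(-5 \right)} - 27\right) I - 1040 = \left(\left(- \frac{1}{4} + \frac{1}{4} \left(-5\right)\right) - 27\right) \left(-3\right) - 1040 = \left(\left(- \frac{1}{4} - \frac{5}{4}\right) - 27\right) \left(-3\right) - 1040 = \left(- \frac{3}{2} - 27\right) \left(-3\right) - 1040 = \left(- \frac{57}{2}\right) \left(-3\right) - 1040 = \frac{171}{2} - 1040 = - \frac{1909}{2}$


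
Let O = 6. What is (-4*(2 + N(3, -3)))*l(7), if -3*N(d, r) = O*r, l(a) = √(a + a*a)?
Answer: -64*√14 ≈ -239.47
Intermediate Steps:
l(a) = √(a + a²)
N(d, r) = -2*r
(-4*(2 + N(3, -3)))*l(7) = (-4*(2 - 2*(-3)))*√(7*(1 + 7)) = (-4*(2 + 6))*√(7*8) = (-4*8)*√56 = -64*√14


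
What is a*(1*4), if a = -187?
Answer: -748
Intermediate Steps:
a*(1*4) = -187*4 = -748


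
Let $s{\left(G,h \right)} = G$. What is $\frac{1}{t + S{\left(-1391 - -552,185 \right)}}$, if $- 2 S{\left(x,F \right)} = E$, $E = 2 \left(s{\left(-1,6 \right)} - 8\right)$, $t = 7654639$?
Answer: $\frac{1}{7654648} \approx 1.3064 \cdot 10^{-7}$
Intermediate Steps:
$E = -18$ ($E = 2 \left(-1 - 8\right) = 2 \left(-9\right) = -18$)
$S{\left(x,F \right)} = 9$ ($S{\left(x,F \right)} = \left(- \frac{1}{2}\right) \left(-18\right) = 9$)
$\frac{1}{t + S{\left(-1391 - -552,185 \right)}} = \frac{1}{7654639 + 9} = \frac{1}{7654648}$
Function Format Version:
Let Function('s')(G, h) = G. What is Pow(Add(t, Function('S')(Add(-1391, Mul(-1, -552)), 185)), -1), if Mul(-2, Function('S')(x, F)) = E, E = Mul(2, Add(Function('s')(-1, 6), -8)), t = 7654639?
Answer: Rational(1, 7654648) ≈ 1.3064e-7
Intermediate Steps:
E = -18 (E = Mul(2, Add(-1, -8)) = Mul(2, -9) = -18)
Function('S')(x, F) = 9 (Function('S')(x, F) = Mul(Rational(-1, 2), -18) = 9)
Pow(Add(t, Function('S')(Add(-1391, Mul(-1, -552)), 185)), -1) = Pow(Add(7654639, 9), -1) = Pow(7654648, -1) = Rational(1, 7654648)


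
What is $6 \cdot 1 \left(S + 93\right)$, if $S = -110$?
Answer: $-102$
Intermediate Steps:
$6 \cdot 1 \left(S + 93\right) = 6 \cdot 1 \left(-110 + 93\right) = 6 \left(-17\right) = -102$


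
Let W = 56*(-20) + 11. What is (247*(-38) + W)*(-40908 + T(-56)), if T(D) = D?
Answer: 429917180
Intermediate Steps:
W = -1109 (W = -1120 + 11 = -1109)
(247*(-38) + W)*(-40908 + T(-56)) = (247*(-38) - 1109)*(-40908 - 56) = (-9386 - 1109)*(-40964) = -10495*(-40964) = 429917180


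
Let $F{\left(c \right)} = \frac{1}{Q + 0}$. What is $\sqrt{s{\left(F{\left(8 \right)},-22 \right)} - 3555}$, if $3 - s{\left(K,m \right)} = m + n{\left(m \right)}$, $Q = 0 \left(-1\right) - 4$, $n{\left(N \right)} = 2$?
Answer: $2 i \sqrt{883} \approx 59.431 i$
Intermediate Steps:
$Q = -4$ ($Q = 0 - 4 = -4$)
$F{\left(c \right)} = - \frac{1}{4}$ ($F{\left(c \right)} = \frac{1}{-4 + 0} = \frac{1}{-4} = - \frac{1}{4}$)
$s{\left(K,m \right)} = 1 - m$ ($s{\left(K,m \right)} = 3 - \left(m + 2\right) = 3 - \left(2 + m\right) = 1 - m$)
$\sqrt{s{\left(F{\left(8 \right)},-22 \right)} - 3555} = \sqrt{\left(1 - -22\right) - 3555} = \sqrt{\left(1 + 22\right) - 3555} = \sqrt{23 - 3555} = \sqrt{-3532} = 2 i \sqrt{883}$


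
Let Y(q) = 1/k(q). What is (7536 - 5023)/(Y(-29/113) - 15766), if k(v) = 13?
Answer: -32669/204957 ≈ -0.15939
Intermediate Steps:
Y(q) = 1/13
(7536 - 5023)/(Y(-29/113) - 15766) = (7536 - 5023)/(1/13 - 15766) = 2513/(-204957/13) = 2513*(-13/204957) = -32669/204957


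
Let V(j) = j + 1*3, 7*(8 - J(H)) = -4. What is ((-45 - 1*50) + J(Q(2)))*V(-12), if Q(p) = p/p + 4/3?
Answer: 5445/7 ≈ 777.86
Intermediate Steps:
Q(p) = 7/3 (Q(p) = 1 + 4*(⅓) = 1 + 4/3 = 7/3)
J(H) = 60/7 (J(H) = 8 - ⅐*(-4) = 8 + 4/7 = 60/7)
V(j) = 3 + j (V(j) = j + 3 = 3 + j)
((-45 - 1*50) + J(Q(2)))*V(-12) = ((-45 - 1*50) + 60/7)*(3 - 12) = ((-45 - 50) + 60/7)*(-9) = (-95 + 60/7)*(-9) = -605/7*(-9) = 5445/7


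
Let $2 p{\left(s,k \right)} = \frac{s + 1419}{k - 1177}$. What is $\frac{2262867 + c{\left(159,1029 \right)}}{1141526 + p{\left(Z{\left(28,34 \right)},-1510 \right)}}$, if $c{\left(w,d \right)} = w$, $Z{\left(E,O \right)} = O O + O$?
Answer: $\frac{4053833908}{2044852705} \approx 1.9825$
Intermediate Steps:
$Z{\left(E,O \right)} = O + O^{2}$ ($Z{\left(E,O \right)} = O^{2} + O = O + O^{2}$)
$p{\left(s,k \right)} = \frac{1419 + s}{2 \left(-1177 + k\right)}$ ($p{\left(s,k \right)} = \frac{\left(s + 1419\right) \frac{1}{k - 1177}}{2} = \frac{\left(1419 + s\right) \frac{1}{-1177 + k}}{2} = \frac{\frac{1}{-1177 + k} \left(1419 + s\right)}{2} = \frac{1419 + s}{2 \left(-1177 + k\right)}$)
$\frac{2262867 + c{\left(159,1029 \right)}}{1141526 + p{\left(Z{\left(28,34 \right)},-1510 \right)}} = \frac{2262867 + 159}{1141526 + \frac{1419 + 34 \left(1 + 34\right)}{2 \left(-1177 - 1510\right)}} = \frac{2263026}{1141526 + \frac{1419 + 34 \cdot 35}{2 \left(-2687\right)}} = \frac{2263026}{1141526 + \frac{1}{2} \left(- \frac{1}{2687}\right) \left(1419 + 1190\right)} = \frac{2263026}{1141526 + \frac{1}{2} \left(- \frac{1}{2687}\right) 2609} = \frac{2263026}{1141526 - \frac{2609}{5374}} = \frac{2263026}{\frac{6134558115}{5374}} = 2263026 \cdot \frac{5374}{6134558115} = \frac{4053833908}{2044852705}$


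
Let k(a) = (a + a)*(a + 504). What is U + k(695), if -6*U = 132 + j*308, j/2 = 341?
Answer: 4894736/3 ≈ 1.6316e+6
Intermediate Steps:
j = 682 (j = 2*341 = 682)
k(a) = 2*a*(504 + a) (k(a) = (2*a)*(504 + a) = 2*a*(504 + a))
U = -105094/3 (U = -(132 + 682*308)/6 = -(132 + 210056)/6 = -⅙*210188 = -105094/3 ≈ -35031.)
U + k(695) = -105094/3 + 2*695*(504 + 695) = -105094/3 + 2*695*1199 = -105094/3 + 1666610 = 4894736/3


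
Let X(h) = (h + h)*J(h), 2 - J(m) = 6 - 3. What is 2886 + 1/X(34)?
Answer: 196247/68 ≈ 2886.0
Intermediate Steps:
J(m) = -1 (J(m) = 2 - (6 - 3) = 2 - 1*3 = 2 - 3 = -1)
X(h) = -2*h (X(h) = (h + h)*(-1) = (2*h)*(-1) = -2*h)
2886 + 1/X(34) = 2886 + 1/(-2*34) = 2886 + 1/(-68) = 2886 - 1/68 = 196247/68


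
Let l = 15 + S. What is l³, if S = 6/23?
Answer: 43243551/12167 ≈ 3554.2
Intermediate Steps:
S = 6/23 (S = 6*(1/23) = 6/23 ≈ 0.26087)
l = 351/23 (l = 15 + 6/23 = 351/23 ≈ 15.261)
l³ = (351/23)³ = 43243551/12167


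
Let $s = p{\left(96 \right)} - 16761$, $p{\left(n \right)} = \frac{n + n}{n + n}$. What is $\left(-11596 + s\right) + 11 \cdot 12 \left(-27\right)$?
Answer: $-31920$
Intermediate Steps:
$p{\left(n \right)} = 1$ ($p{\left(n \right)} = \frac{2 n}{2 n} = 2 n \frac{1}{2 n} = 1$)
$s = -16760$ ($s = 1 - 16761 = -16760$)
$\left(-11596 + s\right) + 11 \cdot 12 \left(-27\right) = \left(-11596 - 16760\right) + 11 \cdot 12 \left(-27\right) = -28356 + 132 \left(-27\right) = -28356 - 3564 = -31920$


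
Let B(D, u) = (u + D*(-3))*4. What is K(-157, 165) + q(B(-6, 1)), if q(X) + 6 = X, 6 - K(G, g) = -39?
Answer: 115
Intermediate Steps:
B(D, u) = -12*D + 4*u (B(D, u) = (u - 3*D)*4 = -12*D + 4*u)
K(G, g) = 45 (K(G, g) = 6 - 1*(-39) = 6 + 39 = 45)
q(X) = -6 + X
K(-157, 165) + q(B(-6, 1)) = 45 + (-6 + (-12*(-6) + 4*1)) = 45 + (-6 + (72 + 4)) = 45 + (-6 + 76) = 45 + 70 = 115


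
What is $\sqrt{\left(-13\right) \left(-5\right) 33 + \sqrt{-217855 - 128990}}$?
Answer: $\sqrt{2145 + i \sqrt{346845}} \approx 46.741 + 6.3 i$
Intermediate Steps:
$\sqrt{\left(-13\right) \left(-5\right) 33 + \sqrt{-217855 - 128990}} = \sqrt{65 \cdot 33 + \sqrt{-346845}} = \sqrt{2145 + i \sqrt{346845}}$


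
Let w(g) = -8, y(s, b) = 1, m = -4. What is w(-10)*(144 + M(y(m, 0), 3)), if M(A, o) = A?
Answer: -1160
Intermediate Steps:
w(-10)*(144 + M(y(m, 0), 3)) = -8*(144 + 1) = -8*145 = -1160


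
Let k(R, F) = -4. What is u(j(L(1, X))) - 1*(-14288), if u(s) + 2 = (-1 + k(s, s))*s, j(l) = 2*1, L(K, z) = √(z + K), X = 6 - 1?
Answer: 14276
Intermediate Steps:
X = 5
L(K, z) = √(K + z)
j(l) = 2
u(s) = -2 - 5*s (u(s) = -2 + (-1 - 4)*s = -2 - 5*s)
u(j(L(1, X))) - 1*(-14288) = (-2 - 5*2) - 1*(-14288) = (-2 - 10) + 14288 = -12 + 14288 = 14276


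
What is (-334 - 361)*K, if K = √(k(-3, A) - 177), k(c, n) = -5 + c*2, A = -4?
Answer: -1390*I*√47 ≈ -9529.4*I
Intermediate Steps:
k(c, n) = -5 + 2*c
K = 2*I*√47 (K = √((-5 + 2*(-3)) - 177) = √((-5 - 6) - 177) = √(-11 - 177) = √(-188) = 2*I*√47 ≈ 13.711*I)
(-334 - 361)*K = (-334 - 361)*(2*I*√47) = -1390*I*√47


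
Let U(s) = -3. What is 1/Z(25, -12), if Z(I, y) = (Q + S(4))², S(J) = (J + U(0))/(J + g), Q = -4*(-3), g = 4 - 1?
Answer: 49/7225 ≈ 0.0067820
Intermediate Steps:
g = 3
Q = 12
S(J) = (-3 + J)/(3 + J) (S(J) = (J - 3)/(J + 3) = (-3 + J)/(3 + J))
Z(I, y) = 7225/49 (Z(I, y) = (12 + (-3 + 4)/(3 + 4))² = (12 + 1/7)² = (12 + (⅐)*1)² = (12 + ⅐)² = (85/7)² = 7225/49)
1/Z(25, -12) = 1/(7225/49) = 49/7225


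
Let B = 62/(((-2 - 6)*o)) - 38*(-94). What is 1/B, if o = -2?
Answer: 8/28607 ≈ 0.00027965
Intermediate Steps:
B = 28607/8 (B = 62/(((-2 - 6)*(-2))) - 38*(-94) = 62/((-8*(-2))) + 3572 = 62/16 + 3572 = 62*(1/16) + 3572 = 31/8 + 3572 = 28607/8 ≈ 3575.9)
1/B = 1/(28607/8) = 8/28607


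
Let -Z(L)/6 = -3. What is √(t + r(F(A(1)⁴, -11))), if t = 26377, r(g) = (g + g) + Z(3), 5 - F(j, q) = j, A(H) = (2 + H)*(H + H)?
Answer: √23813 ≈ 154.31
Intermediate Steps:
Z(L) = 18 (Z(L) = -6*(-3) = 18)
A(H) = 2*H*(2 + H) (A(H) = (2 + H)*(2*H) = 2*H*(2 + H))
F(j, q) = 5 - j
r(g) = 18 + 2*g (r(g) = (g + g) + 18 = 2*g + 18 = 18 + 2*g)
√(t + r(F(A(1)⁴, -11))) = √(26377 + (18 + 2*(5 - (2*1*(2 + 1))⁴))) = √(26377 + (18 + 2*(5 - (2*1*3)⁴))) = √(26377 + (18 + 2*(5 - 1*6⁴))) = √(26377 + (18 + 2*(5 - 1*1296))) = √(26377 + (18 + 2*(5 - 1296))) = √(26377 + (18 + 2*(-1291))) = √(26377 + (18 - 2582)) = √(26377 - 2564) = √23813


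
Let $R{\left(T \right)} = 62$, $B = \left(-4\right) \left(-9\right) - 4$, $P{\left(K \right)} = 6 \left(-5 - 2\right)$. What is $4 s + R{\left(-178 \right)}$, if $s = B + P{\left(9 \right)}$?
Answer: $22$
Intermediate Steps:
$P{\left(K \right)} = -42$ ($P{\left(K \right)} = 6 \left(-7\right) = -42$)
$B = 32$ ($B = 36 - 4 = 32$)
$s = -10$ ($s = 32 - 42 = -10$)
$4 s + R{\left(-178 \right)} = 4 \left(-10\right) + 62 = -40 + 62 = 22$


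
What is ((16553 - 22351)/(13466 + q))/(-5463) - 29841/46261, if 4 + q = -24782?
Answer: -922835138419/1430416951380 ≈ -0.64515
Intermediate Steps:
q = -24786 (q = -4 - 24782 = -24786)
((16553 - 22351)/(13466 + q))/(-5463) - 29841/46261 = ((16553 - 22351)/(13466 - 24786))/(-5463) - 29841/46261 = -5798/(-11320)*(-1/5463) - 29841*1/46261 = -5798*(-1/11320)*(-1/5463) - 29841/46261 = (2899/5660)*(-1/5463) - 29841/46261 = -2899/30920580 - 29841/46261 = -922835138419/1430416951380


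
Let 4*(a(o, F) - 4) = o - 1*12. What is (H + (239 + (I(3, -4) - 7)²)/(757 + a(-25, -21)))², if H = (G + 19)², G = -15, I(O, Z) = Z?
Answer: 2455400704/9042049 ≈ 271.55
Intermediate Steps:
a(o, F) = 1 + o/4 (a(o, F) = 4 + (o - 1*12)/4 = 4 + (o - 12)/4 = 4 + (-12 + o)/4 = 4 + (-3 + o/4) = 1 + o/4)
H = 16 (H = (-15 + 19)² = 4² = 16)
(H + (239 + (I(3, -4) - 7)²)/(757 + a(-25, -21)))² = (16 + (239 + (-4 - 7)²)/(757 + (1 + (¼)*(-25))))² = (16 + (239 + (-11)²)/(757 + (1 - 25/4)))² = (16 + (239 + 121)/(757 - 21/4))² = (16 + 360/(3007/4))² = (16 + 360*(4/3007))² = (16 + 1440/3007)² = (49552/3007)² = 2455400704/9042049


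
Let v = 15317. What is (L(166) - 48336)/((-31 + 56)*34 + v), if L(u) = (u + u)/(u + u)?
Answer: -48335/16167 ≈ -2.9897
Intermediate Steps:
L(u) = 1 (L(u) = (2*u)/((2*u)) = (2*u)*(1/(2*u)) = 1)
(L(166) - 48336)/((-31 + 56)*34 + v) = (1 - 48336)/((-31 + 56)*34 + 15317) = -48335/(25*34 + 15317) = -48335/(850 + 15317) = -48335/16167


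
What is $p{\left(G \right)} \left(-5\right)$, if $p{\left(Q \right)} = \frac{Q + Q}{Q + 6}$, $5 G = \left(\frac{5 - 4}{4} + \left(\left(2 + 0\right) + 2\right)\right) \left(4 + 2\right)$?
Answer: $- \frac{170}{37} \approx -4.5946$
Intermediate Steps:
$G = \frac{51}{10}$ ($G = \frac{\left(\frac{5 - 4}{4} + \left(\left(2 + 0\right) + 2\right)\right) \left(4 + 2\right)}{5} = \frac{\left(1 \cdot \frac{1}{4} + \left(2 + 2\right)\right) 6}{5} = \frac{\left(\frac{1}{4} + 4\right) 6}{5} = \frac{\frac{17}{4} \cdot 6}{5} = \frac{1}{5} \cdot \frac{51}{2} = \frac{51}{10} \approx 5.1$)
$p{\left(Q \right)} = \frac{2 Q}{6 + Q}$
$p{\left(G \right)} \left(-5\right) = 2 \cdot \frac{51}{10} \frac{1}{6 + \frac{51}{10}} \left(-5\right) = 2 \cdot \frac{51}{10} \frac{1}{\frac{111}{10}} \left(-5\right) = 2 \cdot \frac{51}{10} \cdot \frac{10}{111} \left(-5\right) = \frac{34}{37} \left(-5\right) = - \frac{170}{37}$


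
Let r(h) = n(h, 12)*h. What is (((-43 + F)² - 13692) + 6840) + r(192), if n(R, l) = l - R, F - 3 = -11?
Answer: -38811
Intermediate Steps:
F = -8 (F = 3 - 11 = -8)
r(h) = h*(12 - h) (r(h) = (12 - h)*h = h*(12 - h))
(((-43 + F)² - 13692) + 6840) + r(192) = (((-43 - 8)² - 13692) + 6840) + 192*(12 - 1*192) = (((-51)² - 13692) + 6840) + 192*(12 - 192) = ((2601 - 13692) + 6840) + 192*(-180) = (-11091 + 6840) - 34560 = -4251 - 34560 = -38811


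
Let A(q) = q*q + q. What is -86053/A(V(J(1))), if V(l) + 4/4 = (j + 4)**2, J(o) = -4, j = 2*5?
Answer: -86053/38220 ≈ -2.2515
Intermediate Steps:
j = 10
V(l) = 195 (V(l) = -1 + (10 + 4)**2 = -1 + 14**2 = -1 + 196 = 195)
A(q) = q + q**2 (A(q) = q**2 + q = q + q**2)
-86053/A(V(J(1))) = -86053*1/(195*(1 + 195)) = -86053/(195*196) = -86053/38220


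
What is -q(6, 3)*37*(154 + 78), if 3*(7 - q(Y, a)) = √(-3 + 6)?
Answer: -60088 + 8584*√3/3 ≈ -55132.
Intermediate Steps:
q(Y, a) = 7 - √3/3 (q(Y, a) = 7 - √(-3 + 6)/3 = 7 - √3/3)
-q(6, 3)*37*(154 + 78) = -(7 - √3/3)*37*(154 + 78) = -(259 - 37*√3/3)*232 = -(60088 - 8584*√3/3) = -60088 + 8584*√3/3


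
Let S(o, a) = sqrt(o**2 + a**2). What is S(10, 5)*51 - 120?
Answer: -120 + 255*sqrt(5) ≈ 450.20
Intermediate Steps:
S(o, a) = sqrt(a**2 + o**2)
S(10, 5)*51 - 120 = sqrt(5**2 + 10**2)*51 - 120 = sqrt(25 + 100)*51 - 120 = sqrt(125)*51 - 120 = (5*sqrt(5))*51 - 120 = 255*sqrt(5) - 120 = -120 + 255*sqrt(5)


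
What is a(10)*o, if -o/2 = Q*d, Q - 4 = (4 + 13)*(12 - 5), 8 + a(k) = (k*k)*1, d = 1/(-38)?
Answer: 11316/19 ≈ 595.58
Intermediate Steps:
d = -1/38 ≈ -0.026316
a(k) = -8 + k² (a(k) = -8 + (k*k)*1 = -8 + k²*1 = -8 + k²)
Q = 123 (Q = 4 + (4 + 13)*(12 - 5) = 4 + 17*7 = 4 + 119 = 123)
o = 123/19 (o = -246*(-1)/38 = -2*(-123/38) = 123/19 ≈ 6.4737)
a(10)*o = (-8 + 10²)*(123/19) = (-8 + 100)*(123/19) = 92*(123/19) = 11316/19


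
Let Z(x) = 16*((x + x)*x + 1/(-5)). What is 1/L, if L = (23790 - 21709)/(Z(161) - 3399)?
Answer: 4130349/10405 ≈ 396.96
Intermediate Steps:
Z(x) = -16/5 + 32*x² (Z(x) = 16*((2*x)*x - ⅕) = 16*(2*x² - ⅕) = 16*(-⅕ + 2*x²) = -16/5 + 32*x²)
L = 10405/4130349 (L = (23790 - 21709)/((-16/5 + 32*161²) - 3399) = 2081/((-16/5 + 32*25921) - 3399) = 2081/((-16/5 + 829472) - 3399) = 2081/(4147344/5 - 3399) = 2081/(4130349/5) = 2081*(5/4130349) = 10405/4130349 ≈ 0.0025192)
1/L = 1/(10405/4130349) = 4130349/10405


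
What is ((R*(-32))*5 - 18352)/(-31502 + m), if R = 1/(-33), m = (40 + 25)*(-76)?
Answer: 302728/601293 ≈ 0.50346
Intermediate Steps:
m = -4940 (m = 65*(-76) = -4940)
R = -1/33 ≈ -0.030303
((R*(-32))*5 - 18352)/(-31502 + m) = (-1/33*(-32)*5 - 18352)/(-31502 - 4940) = ((32/33)*5 - 18352)/(-36442) = (160/33 - 18352)*(-1/36442) = -605456/33*(-1/36442) = 302728/601293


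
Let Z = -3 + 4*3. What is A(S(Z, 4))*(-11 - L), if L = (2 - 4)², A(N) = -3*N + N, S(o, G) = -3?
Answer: -90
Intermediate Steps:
Z = 9 (Z = -3 + 12 = 9)
A(N) = -2*N
L = 4 (L = (-2)² = 4)
A(S(Z, 4))*(-11 - L) = (-2*(-3))*(-11 - 1*4) = 6*(-11 - 4) = 6*(-15) = -90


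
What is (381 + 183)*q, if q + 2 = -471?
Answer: -266772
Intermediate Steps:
q = -473 (q = -2 - 471 = -473)
(381 + 183)*q = (381 + 183)*(-473) = 564*(-473) = -266772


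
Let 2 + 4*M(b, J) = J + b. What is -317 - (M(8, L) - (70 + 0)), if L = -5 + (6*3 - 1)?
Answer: -503/2 ≈ -251.50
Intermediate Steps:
L = 12 (L = -5 + (18 - 1) = -5 + 17 = 12)
M(b, J) = -1/2 + J/4 + b/4 (M(b, J) = -1/2 + (J + b)/4 = -1/2 + (J/4 + b/4) = -1/2 + J/4 + b/4)
-317 - (M(8, L) - (70 + 0)) = -317 - ((-1/2 + (1/4)*12 + (1/4)*8) - (70 + 0)) = -317 - ((-1/2 + 3 + 2) - 1*70) = -317 - (9/2 - 70) = -317 - 1*(-131/2) = -317 + 131/2 = -503/2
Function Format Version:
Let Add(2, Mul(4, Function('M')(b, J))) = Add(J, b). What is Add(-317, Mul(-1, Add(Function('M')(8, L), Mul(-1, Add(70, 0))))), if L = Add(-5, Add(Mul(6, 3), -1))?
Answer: Rational(-503, 2) ≈ -251.50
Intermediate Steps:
L = 12 (L = Add(-5, Add(18, -1)) = Add(-5, 17) = 12)
Function('M')(b, J) = Add(Rational(-1, 2), Mul(Rational(1, 4), J), Mul(Rational(1, 4), b)) (Function('M')(b, J) = Add(Rational(-1, 2), Mul(Rational(1, 4), Add(J, b))) = Add(Rational(-1, 2), Add(Mul(Rational(1, 4), J), Mul(Rational(1, 4), b))) = Add(Rational(-1, 2), Mul(Rational(1, 4), J), Mul(Rational(1, 4), b)))
Add(-317, Mul(-1, Add(Function('M')(8, L), Mul(-1, Add(70, 0))))) = Add(-317, Mul(-1, Add(Add(Rational(-1, 2), Mul(Rational(1, 4), 12), Mul(Rational(1, 4), 8)), Mul(-1, Add(70, 0))))) = Add(-317, Mul(-1, Add(Add(Rational(-1, 2), 3, 2), Mul(-1, 70)))) = Add(-317, Mul(-1, Add(Rational(9, 2), -70))) = Add(-317, Mul(-1, Rational(-131, 2))) = Add(-317, Rational(131, 2)) = Rational(-503, 2)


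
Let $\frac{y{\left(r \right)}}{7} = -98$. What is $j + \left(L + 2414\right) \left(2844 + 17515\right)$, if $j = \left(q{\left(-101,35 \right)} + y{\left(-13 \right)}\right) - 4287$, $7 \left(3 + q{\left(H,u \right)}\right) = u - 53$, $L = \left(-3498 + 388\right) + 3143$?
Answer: $\frac{348694461}{7} \approx 4.9814 \cdot 10^{7}$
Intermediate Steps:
$y{\left(r \right)} = -686$ ($y{\left(r \right)} = 7 \left(-98\right) = -686$)
$L = 33$ ($L = -3110 + 3143 = 33$)
$q{\left(H,u \right)} = - \frac{74}{7} + \frac{u}{7}$ ($q{\left(H,u \right)} = -3 + \frac{u - 53}{7} = -3 + \frac{-53 + u}{7} = -3 + \left(- \frac{53}{7} + \frac{u}{7}\right) = - \frac{74}{7} + \frac{u}{7}$)
$j = - \frac{34850}{7}$ ($j = \left(\left(- \frac{74}{7} + \frac{1}{7} \cdot 35\right) - 686\right) - 4287 = \left(\left(- \frac{74}{7} + 5\right) - 686\right) - 4287 = \left(- \frac{39}{7} - 686\right) - 4287 = - \frac{4841}{7} - 4287 = - \frac{34850}{7} \approx -4978.6$)
$j + \left(L + 2414\right) \left(2844 + 17515\right) = - \frac{34850}{7} + \left(33 + 2414\right) \left(2844 + 17515\right) = - \frac{34850}{7} + 2447 \cdot 20359 = - \frac{34850}{7} + 49818473 = \frac{348694461}{7}$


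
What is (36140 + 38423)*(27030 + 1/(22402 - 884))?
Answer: 43368192591583/21518 ≈ 2.0154e+9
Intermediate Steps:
(36140 + 38423)*(27030 + 1/(22402 - 884)) = 74563*(27030 + 1/21518) = 74563*(581631541/21518) = 43368192591583/21518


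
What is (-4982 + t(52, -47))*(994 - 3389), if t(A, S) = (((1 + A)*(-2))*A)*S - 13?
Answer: -608495255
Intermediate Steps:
t(A, S) = -13 + A*S*(-2 - 2*A) (t(A, S) = ((-2 - 2*A)*A)*S - 13 = (A*(-2 - 2*A))*S - 13 = A*S*(-2 - 2*A) - 13 = -13 + A*S*(-2 - 2*A))
(-4982 + t(52, -47))*(994 - 3389) = (-4982 + (-13 - 2*52*(-47) - 2*(-47)*52²))*(994 - 3389) = (-4982 + (-13 + 4888 - 2*(-47)*2704))*(-2395) = (-4982 + (-13 + 4888 + 254176))*(-2395) = (-4982 + 259051)*(-2395) = 254069*(-2395) = -608495255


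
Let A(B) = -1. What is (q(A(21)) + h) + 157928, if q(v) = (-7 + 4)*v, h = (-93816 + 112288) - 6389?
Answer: 170014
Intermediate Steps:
h = 12083 (h = 18472 - 6389 = 12083)
q(v) = -3*v
(q(A(21)) + h) + 157928 = (-3*(-1) + 12083) + 157928 = (3 + 12083) + 157928 = 12086 + 157928 = 170014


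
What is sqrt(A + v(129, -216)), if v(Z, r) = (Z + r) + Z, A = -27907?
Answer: I*sqrt(27865) ≈ 166.93*I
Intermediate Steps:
v(Z, r) = r + 2*Z
sqrt(A + v(129, -216)) = sqrt(-27907 + (-216 + 2*129)) = sqrt(-27907 + (-216 + 258)) = sqrt(-27907 + 42) = sqrt(-27865) = I*sqrt(27865)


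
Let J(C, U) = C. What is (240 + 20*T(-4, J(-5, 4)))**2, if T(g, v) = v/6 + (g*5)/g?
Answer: 940900/9 ≈ 1.0454e+5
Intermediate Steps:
T(g, v) = 5 + v/6 (T(g, v) = v*(1/6) + (5*g)/g = v/6 + 5 = 5 + v/6)
(240 + 20*T(-4, J(-5, 4)))**2 = (240 + 20*(5 + (1/6)*(-5)))**2 = (240 + 20*(5 - 5/6))**2 = (240 + 20*(25/6))**2 = (240 + 250/3)**2 = (970/3)**2 = 940900/9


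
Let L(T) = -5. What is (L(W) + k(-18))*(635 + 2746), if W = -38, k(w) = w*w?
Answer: 1078539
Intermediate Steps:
k(w) = w²
(L(W) + k(-18))*(635 + 2746) = (-5 + (-18)²)*(635 + 2746) = (-5 + 324)*3381 = 319*3381 = 1078539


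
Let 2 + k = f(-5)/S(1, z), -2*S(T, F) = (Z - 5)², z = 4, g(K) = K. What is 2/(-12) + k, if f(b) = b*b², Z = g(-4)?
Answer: 149/162 ≈ 0.91975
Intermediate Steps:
Z = -4
f(b) = b³
S(T, F) = -81/2 (S(T, F) = -(-4 - 5)²/2 = -½*(-9)² = -½*81 = -81/2)
k = 88/81 (k = -2 + (-5)³/(-81/2) = -2 - 125*(-2/81) = -2 + 250/81 = 88/81 ≈ 1.0864)
2/(-12) + k = 2/(-12) + 88/81 = -1/12*2 + 88/81 = -⅙ + 88/81 = 149/162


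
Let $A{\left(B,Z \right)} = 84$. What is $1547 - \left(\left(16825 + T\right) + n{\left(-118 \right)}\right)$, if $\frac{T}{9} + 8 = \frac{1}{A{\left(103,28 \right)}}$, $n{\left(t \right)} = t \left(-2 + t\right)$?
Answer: $- \frac{822251}{28} \approx -29366.0$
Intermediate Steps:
$T = - \frac{2013}{28}$ ($T = -72 + \frac{9}{84} = -72 + 9 \cdot \frac{1}{84} = -72 + \frac{3}{28} = - \frac{2013}{28} \approx -71.893$)
$1547 - \left(\left(16825 + T\right) + n{\left(-118 \right)}\right) = 1547 - \left(\left(16825 - \frac{2013}{28}\right) - 118 \left(-2 - 118\right)\right) = 1547 - \left(\frac{469087}{28} - -14160\right) = 1547 - \left(\frac{469087}{28} + 14160\right) = 1547 - \frac{865567}{28} = - \frac{822251}{28}$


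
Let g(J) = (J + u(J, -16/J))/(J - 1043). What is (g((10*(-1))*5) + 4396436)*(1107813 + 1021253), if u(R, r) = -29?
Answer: 10230810700988382/1093 ≈ 9.3603e+12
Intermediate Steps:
g(J) = (-29 + J)/(-1043 + J) (g(J) = (J - 29)/(J - 1043) = (-29 + J)/(-1043 + J))
(g((10*(-1))*5) + 4396436)*(1107813 + 1021253) = ((-29 + (10*(-1))*5)/(-1043 + (10*(-1))*5) + 4396436)*(1107813 + 1021253) = ((-29 - 10*5)/(-1043 - 10*5) + 4396436)*2129066 = ((-29 - 50)/(-1043 - 50) + 4396436)*2129066 = (-79/(-1093) + 4396436)*2129066 = (-1/1093*(-79) + 4396436)*2129066 = (79/1093 + 4396436)*2129066 = (4805304627/1093)*2129066 = 10230810700988382/1093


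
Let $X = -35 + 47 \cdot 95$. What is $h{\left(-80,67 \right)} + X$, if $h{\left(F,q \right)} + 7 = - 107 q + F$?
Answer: $-2826$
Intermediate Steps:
$X = 4430$ ($X = -35 + 4465 = 4430$)
$h{\left(F,q \right)} = -7 + F - 107 q$ ($h{\left(F,q \right)} = -7 + \left(- 107 q + F\right) = -7 + \left(F - 107 q\right) = -7 + F - 107 q$)
$h{\left(-80,67 \right)} + X = \left(-7 - 80 - 7169\right) + 4430 = -7256 + 4430 = -2826$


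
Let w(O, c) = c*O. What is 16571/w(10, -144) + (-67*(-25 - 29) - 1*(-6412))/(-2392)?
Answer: -6760129/430560 ≈ -15.701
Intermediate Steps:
w(O, c) = O*c
16571/w(10, -144) + (-67*(-25 - 29) - 1*(-6412))/(-2392) = 16571/((10*(-144))) + (-67*(-25 - 29) - 1*(-6412))/(-2392) = 16571/(-1440) + (-67*(-54) + 6412)*(-1/2392) = 16571*(-1/1440) + (3618 + 6412)*(-1/2392) = -16571/1440 + 10030*(-1/2392) = -16571/1440 - 5015/1196 = -6760129/430560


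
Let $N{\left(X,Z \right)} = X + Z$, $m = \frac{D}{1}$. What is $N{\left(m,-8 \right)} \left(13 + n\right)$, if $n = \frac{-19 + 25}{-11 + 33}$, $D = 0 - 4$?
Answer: $- \frac{1752}{11} \approx -159.27$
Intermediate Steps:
$D = -4$
$m = -4$ ($m = 1^{-1} \left(-4\right) = 1 \left(-4\right) = -4$)
$n = \frac{3}{11}$ ($n = \frac{6}{22} = 6 \cdot \frac{1}{22} = \frac{3}{11} \approx 0.27273$)
$N{\left(m,-8 \right)} \left(13 + n\right) = \left(-4 - 8\right) \left(13 + \frac{3}{11}\right) = \left(-12\right) \frac{146}{11} = - \frac{1752}{11}$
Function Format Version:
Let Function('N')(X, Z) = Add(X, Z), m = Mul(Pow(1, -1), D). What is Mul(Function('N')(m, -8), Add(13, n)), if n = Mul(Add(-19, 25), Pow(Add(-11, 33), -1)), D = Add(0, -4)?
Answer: Rational(-1752, 11) ≈ -159.27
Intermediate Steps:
D = -4
m = -4 (m = Mul(Pow(1, -1), -4) = Mul(1, -4) = -4)
n = Rational(3, 11) (n = Mul(6, Pow(22, -1)) = Mul(6, Rational(1, 22)) = Rational(3, 11) ≈ 0.27273)
Mul(Function('N')(m, -8), Add(13, n)) = Mul(Add(-4, -8), Add(13, Rational(3, 11))) = Mul(-12, Rational(146, 11)) = Rational(-1752, 11)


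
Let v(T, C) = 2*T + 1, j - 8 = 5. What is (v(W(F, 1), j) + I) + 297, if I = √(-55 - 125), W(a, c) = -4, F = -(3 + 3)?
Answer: 290 + 6*I*√5 ≈ 290.0 + 13.416*I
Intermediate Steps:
j = 13 (j = 8 + 5 = 13)
F = -6 (F = -1*6 = -6)
v(T, C) = 1 + 2*T
I = 6*I*√5 (I = √(-180) = 6*I*√5 ≈ 13.416*I)
(v(W(F, 1), j) + I) + 297 = ((1 + 2*(-4)) + 6*I*√5) + 297 = ((1 - 8) + 6*I*√5) + 297 = (-7 + 6*I*√5) + 297 = 290 + 6*I*√5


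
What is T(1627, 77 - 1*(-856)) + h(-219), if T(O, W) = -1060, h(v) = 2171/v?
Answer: -234311/219 ≈ -1069.9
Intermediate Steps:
T(1627, 77 - 1*(-856)) + h(-219) = -1060 + 2171/(-219) = -1060 + 2171*(-1/219) = -1060 - 2171/219 = -234311/219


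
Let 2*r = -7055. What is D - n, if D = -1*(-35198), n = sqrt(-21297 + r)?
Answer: 35198 - I*sqrt(99298)/2 ≈ 35198.0 - 157.56*I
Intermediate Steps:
r = -7055/2 (r = (1/2)*(-7055) = -7055/2 ≈ -3527.5)
n = I*sqrt(99298)/2 (n = sqrt(-21297 - 7055/2) = sqrt(-49649/2) = I*sqrt(99298)/2 ≈ 157.56*I)
D = 35198
D - n = 35198 - I*sqrt(99298)/2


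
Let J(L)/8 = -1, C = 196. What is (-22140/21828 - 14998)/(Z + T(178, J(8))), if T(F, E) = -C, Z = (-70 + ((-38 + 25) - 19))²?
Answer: -27283207/18568352 ≈ -1.4693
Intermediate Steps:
Z = 10404 (Z = (-70 + (-13 - 19))² = (-70 - 32)² = (-102)² = 10404)
J(L) = -8 (J(L) = 8*(-1) = -8)
T(F, E) = -196 (T(F, E) = -1*196 = -196)
(-22140/21828 - 14998)/(Z + T(178, J(8))) = (-22140/21828 - 14998)/(10404 - 196) = (-22140*1/21828 - 14998)/10208 = (-1845/1819 - 14998)*(1/10208) = -27283207/1819*1/10208 = -27283207/18568352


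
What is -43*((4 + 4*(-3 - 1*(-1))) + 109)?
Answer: -4515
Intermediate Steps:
-43*((4 + 4*(-3 - 1*(-1))) + 109) = -43*((4 + 4*(-3 + 1)) + 109) = -43*((4 + 4*(-2)) + 109) = -43*((4 - 8) + 109) = -43*(-4 + 109) = -43*105 = -4515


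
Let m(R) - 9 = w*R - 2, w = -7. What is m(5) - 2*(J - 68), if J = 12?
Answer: 84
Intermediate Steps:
m(R) = 7 - 7*R (m(R) = 9 + (-7*R - 2) = 9 + (-2 - 7*R) = 7 - 7*R)
m(5) - 2*(J - 68) = (7 - 7*5) - 2*(12 - 68) = (7 - 35) - 2*(-56) = -28 + 112 = 84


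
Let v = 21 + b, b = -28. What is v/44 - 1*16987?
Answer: -747435/44 ≈ -16987.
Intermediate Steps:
v = -7 (v = 21 - 28 = -7)
v/44 - 1*16987 = -7/44 - 1*16987 = (1/44)*(-7) - 16987 = -7/44 - 16987 = -747435/44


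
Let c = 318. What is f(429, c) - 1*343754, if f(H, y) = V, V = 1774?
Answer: -341980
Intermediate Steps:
f(H, y) = 1774
f(429, c) - 1*343754 = 1774 - 1*343754 = 1774 - 343754 = -341980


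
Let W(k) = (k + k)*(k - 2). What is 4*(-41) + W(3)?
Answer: -158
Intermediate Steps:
W(k) = 2*k*(-2 + k) (W(k) = (2*k)*(-2 + k) = 2*k*(-2 + k))
4*(-41) + W(3) = 4*(-41) + 2*3*(-2 + 3) = -164 + 2*3*1 = -164 + 6 = -158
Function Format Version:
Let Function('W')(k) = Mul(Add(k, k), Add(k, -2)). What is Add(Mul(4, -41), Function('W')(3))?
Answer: -158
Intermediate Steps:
Function('W')(k) = Mul(2, k, Add(-2, k)) (Function('W')(k) = Mul(Mul(2, k), Add(-2, k)) = Mul(2, k, Add(-2, k)))
Add(Mul(4, -41), Function('W')(3)) = Add(Mul(4, -41), Mul(2, 3, Add(-2, 3))) = Add(-164, Mul(2, 3, 1)) = Add(-164, 6) = -158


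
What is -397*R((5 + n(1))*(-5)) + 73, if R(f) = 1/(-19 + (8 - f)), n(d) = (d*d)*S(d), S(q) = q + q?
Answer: 1355/24 ≈ 56.458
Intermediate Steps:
S(q) = 2*q
n(d) = 2*d**3 (n(d) = (d*d)*(2*d) = d**2*(2*d) = 2*d**3)
R(f) = 1/(-11 - f)
-397*R((5 + n(1))*(-5)) + 73 = -(-397)/(11 + (5 + 2*1**3)*(-5)) + 73 = -(-397)/(11 + (5 + 2*1)*(-5)) + 73 = -(-397)/(11 + (5 + 2)*(-5)) + 73 = -(-397)/(11 + 7*(-5)) + 73 = -(-397)/(11 - 35) + 73 = -(-397)/(-24) + 73 = -(-397)*(-1)/24 + 73 = -397*1/24 + 73 = -397/24 + 73 = 1355/24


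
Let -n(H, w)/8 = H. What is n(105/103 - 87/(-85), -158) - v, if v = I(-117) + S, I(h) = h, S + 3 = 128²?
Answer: -142534408/8755 ≈ -16280.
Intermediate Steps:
S = 16381 (S = -3 + 128² = -3 + 16384 = 16381)
n(H, w) = -8*H
v = 16264 (v = -117 + 16381 = 16264)
n(105/103 - 87/(-85), -158) - v = -8*(105/103 - 87/(-85)) - 1*16264 = -8*(105*(1/103) - 87*(-1/85)) - 16264 = -8*(105/103 + 87/85) - 16264 = -8*17886/8755 - 16264 = -143088/8755 - 16264 = -142534408/8755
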